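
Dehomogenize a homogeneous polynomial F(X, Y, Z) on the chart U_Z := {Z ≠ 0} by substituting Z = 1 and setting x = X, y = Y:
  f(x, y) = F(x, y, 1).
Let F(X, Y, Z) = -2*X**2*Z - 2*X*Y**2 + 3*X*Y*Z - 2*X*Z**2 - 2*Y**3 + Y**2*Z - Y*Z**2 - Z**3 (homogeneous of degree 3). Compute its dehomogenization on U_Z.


f(x, y) = -2*x**2 - 2*x*y**2 + 3*x*y - 2*x - 2*y**3 + y**2 - y - 1

On U_Z we set Z = 1. Each monomial c·X^i·Y^j·Z^k in F becomes c·x^i·y^j·1^k = c·x^i·y^j.
Substituting Z = 1: F(X, Y, 1) = -2*x**2 - 2*x*y**2 + 3*x*y - 2*x - 2*y**3 + y**2 - y - 1.
Note: deg(f) ≤ deg(F) = 3; strict inequality happens when F is divisible by Z (lost terms).


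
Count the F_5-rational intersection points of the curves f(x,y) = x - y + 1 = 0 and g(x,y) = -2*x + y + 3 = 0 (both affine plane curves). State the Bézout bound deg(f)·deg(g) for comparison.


Common zeros: {(4, 0)}; count = 1; Bézout bound = 1.

deg(f) = 1, deg(g) = 1, so Bézout bound = 1.
Scan x ∈ F_5. For each x, list the y ∈ F_5 with f(x, y) ≡ 0 and those with g(x, y) ≡ 0 (mod 5); the common zeros in that column are the intersection.
  x = 0: f ≡ 0 at y ∈ {1}; g ≡ 0 at y ∈ {2}; common: ∅.
  x = 1: f ≡ 0 at y ∈ {2}; g ≡ 0 at y ∈ {4}; common: ∅.
  x = 2: f ≡ 0 at y ∈ {3}; g ≡ 0 at y ∈ {1}; common: ∅.
  x = 3: f ≡ 0 at y ∈ {4}; g ≡ 0 at y ∈ {3}; common: ∅.
  x = 4: f ≡ 0 at y ∈ {0}; g ≡ 0 at y ∈ {0}; common: {0}.
Collecting: common zeros = {(4, 0)}, so the count is 1.
Comparison with the Bézout bound: 1 ≤ 1 = deg(f)·deg(g), as expected for curves with no common component (the bound is attained).


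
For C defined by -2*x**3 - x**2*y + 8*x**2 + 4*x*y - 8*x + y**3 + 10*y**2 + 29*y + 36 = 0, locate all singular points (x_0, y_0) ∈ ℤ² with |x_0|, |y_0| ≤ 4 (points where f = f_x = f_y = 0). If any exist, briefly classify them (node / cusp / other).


Singular points: {(2, -3)}; classification: node.

Compute partial derivatives:
  f_x = -6*x**2 - 2*x*y + 16*x + 4*y - 8.
  f_y = -x**2 + 4*x + 3*y**2 + 20*y + 29.
Scan x_0 ∈ {−4, ..., 4}. For each x_0, f_y(x_0, y) is a polynomial in y; find its integer roots y ∈ {−4, ..., 4}, then test f_x and f at those candidates.
  x = -4: f_y(-4, y) = 3*y**2 + 20*y - 3; no integer root y with |y| ≤ 4.
  x = -3: f_y(-3, y) = 3*y**2 + 20*y + 8; no integer root y with |y| ≤ 4.
  x = -2: f_y(-2, y) = 3*y**2 + 20*y + 17; vanishes at y ∈ {-1}. (-2, -1): f_x = -72 ≠ 0.
  x = -1: f_y(-1, y) = 3*y**2 + 20*y + 24; no integer root y with |y| ≤ 4.
  x = 0: f_y(0, y) = 3*y**2 + 20*y + 29; no integer root y with |y| ≤ 4.
  x = 1: f_y(1, y) = 3*y**2 + 20*y + 32; vanishes at y ∈ {-4}. (1, -4): f_x = -6 ≠ 0.
  x = 2: f_y(2, y) = 3*y**2 + 20*y + 33; vanishes at y ∈ {-3}. (2, -3): f_x = 0, f = 0 — SINGULAR.
  x = 3: f_y(3, y) = 3*y**2 + 20*y + 32; vanishes at y ∈ {-4}. (3, -4): f_x = -6 ≠ 0.
  x = 4: f_y(4, y) = 3*y**2 + 20*y + 29; no integer root y with |y| ≤ 4.
Only singular point on the grid: (2, -3).
Classify: substitute x = 2 + u, y = -3 + v and expand: f = -2*u**3 - u**2*v - u**2 + v**3 + v**2.
No constant or linear terms (consistent with a singular point). Quadratic part: -u**2 + v**2. Cubic part: -2*u**3 - u**2*v + v**3.
The quadratic part v**2 - u**2 = (v − u)(v + u) splits into two distinct linear factors, so there are two distinct tangent lines y − -3 = ±(x − 2) — this is a node (ordinary double point).
Classification: node.


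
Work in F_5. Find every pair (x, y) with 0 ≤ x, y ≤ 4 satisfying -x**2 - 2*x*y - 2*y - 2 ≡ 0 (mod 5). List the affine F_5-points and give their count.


Affine F_5-points: {(0, 4), (1, 3), (2, 4), (3, 3)}; count = 4.

For each of the 25 pairs (x, y) ∈ F_5², evaluate f(x, y) mod 5. Record the zeros.
  x = 0: [0↦3, 1↦1, 2↦4, 3↦2, 4↦0]  zeros at y ∈ {4}
  x = 1: [0↦2, 1↦3, 2↦4, 3↦0, 4↦1]  zeros at y ∈ {3}
  x = 2: [0↦4, 1↦3, 2↦2, 3↦1, 4↦0]  zeros at y ∈ {4}
  x = 3: [0↦4, 1↦1, 2↦3, 3↦0, 4↦2]  zeros at y ∈ {3}
  x = 4: [0↦2, 1↦2, 2↦2, 3↦2, 4↦2]  zeros at y ∈ ∅
Collecting zeros: affine points = {(0, 4), (1, 3), (2, 4), (3, 3)}.
Total count |C(F_5)_aff| = 4.


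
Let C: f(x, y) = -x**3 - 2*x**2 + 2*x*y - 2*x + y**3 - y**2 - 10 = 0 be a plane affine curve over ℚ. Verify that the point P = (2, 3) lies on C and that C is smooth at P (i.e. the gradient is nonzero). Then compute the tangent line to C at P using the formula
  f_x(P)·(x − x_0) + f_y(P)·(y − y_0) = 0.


Tangent line at P: -16*x + 25*y - 43 = 0.

Step 1: f(2, 3) = 0, so P lies on C.
Step 2: partial derivatives
  f_x(x, y) = -3*x**2 - 4*x + 2*y - 2, f_y(x, y) = 2*x + 3*y**2 - 2*y.
  f_x(P) = -16, f_y(P) = 25 (gradient nonzero, so P is smooth).
Step 3: tangent line at P: -16·(x − 2) + 25·(y − 3) = 0.
Expanding: -16*x + 25*y - 43 = 0.


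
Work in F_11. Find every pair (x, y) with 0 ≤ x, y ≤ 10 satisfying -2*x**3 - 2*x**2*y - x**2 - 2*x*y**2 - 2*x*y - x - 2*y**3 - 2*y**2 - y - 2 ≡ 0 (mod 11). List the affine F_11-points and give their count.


Affine F_11-points: {(0, 3), (3, 8), (4, 6), (5, 3), (5, 10), (7, 8), (8, 3), (9, 8), (10, 0), (10, 4), (10, 7)}; count = 11.

For each of the 121 pairs (x, y) ∈ F_11², evaluate f(x, y) mod 11. Record the zeros.
  x = 0: [0↦9, 1↦4, 2↦5, 3↦0, 4↦10, 5↦1, 6↦5, 7↦10, 8↦4, 9↦8, 10↦10]  zeros at y ∈ {3}
  x = 1: [0↦5, 1↦5, 2↦7, 3↦10, 4↦2, 5↦4, 6↦4, 7↦1, 8↦5, 9↦4, 10↦8]  zeros at y ∈ ∅
  x = 2: [0↦9, 1↦10, 2↦9, 3↦5, 4↦8, 5↦6, 6↦9, 7↦5, 8↦4, 9↦5, 10↦7]  zeros at y ∈ ∅
  x = 3: [0↦9, 1↦7, 2↦10, 3↦6, 4↦5, 5↦6, 6↦8, 7↦10, 8↦0, 9↦10, 10↦6]  zeros at y ∈ {8}
  x = 4: [0↦4, 1↦6, 2↦9, 3↦1, 4↦3, 5↦3, 6↦0, 7↦4, 8↦3, 9↦7, 10↦4]  zeros at y ∈ {6}
  x = 5: [0↦4, 1↦6, 2↦5, 3↦0, 4↦1, 5↦7, 6↦6, 7↦8, 8↦1, 9↦6, 10↦0]  zeros at y ∈ {3, 10}
  x = 6: [0↦8, 1↦6, 2↦8, 3↦2, 4↦9, 5↦6, 6↦3, 7↦10, 8↦4, 9↦6, 10↦4]  zeros at y ∈ ∅
  x = 7: [0↦4, 1↦5, 2↦6, 3↦6, 4↦4, 5↦10, 6↦1, 7↦9, 8↦0, 9↦6, 10↦4]  zeros at y ∈ {8}
  x = 8: [0↦2, 1↦2, 2↦9, 3↦0, 4↦7, 5↦7, 6↦10, 7↦4, 8↦10, 9↦5, 10↦10]  zeros at y ∈ {3}
  x = 9: [0↦1, 1↦7, 2↦5, 3↦5, 4↦6, 5↦7, 6↦7, 7↦5, 8↦0, 9↦2, 10↦10]  zeros at y ∈ {8}
  x = 10: [0↦0, 1↦8, 2↦4, 3↦9, 4↦0, 5↦9, 6↦2, 7↦0, 8↦2, 9↦7, 10↦3]  zeros at y ∈ {0, 4, 7}
Collecting zeros: affine points = {(0, 3), (3, 8), (4, 6), (5, 3), (5, 10), (7, 8), (8, 3), (9, 8), (10, 0), (10, 4), (10, 7)}.
Total count |C(F_11)_aff| = 11.


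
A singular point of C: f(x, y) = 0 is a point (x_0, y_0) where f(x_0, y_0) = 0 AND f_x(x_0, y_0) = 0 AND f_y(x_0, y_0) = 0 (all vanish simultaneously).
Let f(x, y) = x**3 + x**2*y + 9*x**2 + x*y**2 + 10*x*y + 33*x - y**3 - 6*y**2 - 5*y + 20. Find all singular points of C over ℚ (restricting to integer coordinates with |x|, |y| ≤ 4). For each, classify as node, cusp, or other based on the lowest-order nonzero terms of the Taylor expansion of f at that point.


Singular points: {(-2, -3)}; classification: cusp.

Compute partial derivatives:
  f_x = 3*x**2 + 2*x*y + 18*x + y**2 + 10*y + 33.
  f_y = x**2 + 2*x*y + 10*x - 3*y**2 - 12*y - 5.
Scan x_0 ∈ {−4, ..., 4}. For each x_0, f_y(x_0, y) is a polynomial in y; find its integer roots y ∈ {−4, ..., 4}, then test f_x and f at those candidates.
  x = -4: f_y(-4, y) = -3*y**2 - 20*y - 29; no integer root y with |y| ≤ 4.
  x = -3: f_y(-3, y) = -3*y**2 - 18*y - 26; no integer root y with |y| ≤ 4.
  x = -2: f_y(-2, y) = -3*y**2 - 16*y - 21; vanishes at y ∈ {-3}. (-2, -3): f_x = 0, f = 0 — SINGULAR.
  x = -1: f_y(-1, y) = -3*y**2 - 14*y - 14; no integer root y with |y| ≤ 4.
  x = 0: f_y(0, y) = -3*y**2 - 12*y - 5; no integer root y with |y| ≤ 4.
  x = 1: f_y(1, y) = -3*y**2 - 10*y + 6; no integer root y with |y| ≤ 4.
  x = 2: f_y(2, y) = -3*y**2 - 8*y + 19; no integer root y with |y| ≤ 4.
  x = 3: f_y(3, y) = -3*y**2 - 6*y + 34; no integer root y with |y| ≤ 4.
  x = 4: f_y(4, y) = -3*y**2 - 4*y + 51; no integer root y with |y| ≤ 4.
Only singular point on the grid: (-2, -3).
Classify: substitute x = -2 + u, y = -3 + v and expand: f = u**3 + u**2*v + u*v**2 - v**3 + v**2.
No constant or linear terms (consistent with a singular point). Quadratic part: v**2. Cubic part: u**3 + u**2*v + u*v**2 - v**3.
The quadratic part v**2 is a perfect square, so there is a single (double) tangent line v = 0, i.e. y = -3. Restricting the cubic part to that line (v = 0) leaves u**3 ≠ 0, so f is not divisible by v and the branch is v² ≈ -u**3 to lowest order — this is a cusp.
Classification: cusp.


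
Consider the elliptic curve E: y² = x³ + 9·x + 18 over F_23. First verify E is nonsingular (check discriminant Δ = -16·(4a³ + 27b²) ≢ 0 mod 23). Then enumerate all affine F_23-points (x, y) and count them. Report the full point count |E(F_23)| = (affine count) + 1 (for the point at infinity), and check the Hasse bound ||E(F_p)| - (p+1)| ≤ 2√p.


Affine points = {(0, 8), (0, 15), (3, 7), (3, 16), (4, 7), (4, 16), (5, 2), (5, 21), (6, 9), (6, 14), (8, 2), (8, 21), (9, 0), (10, 2), (10, 21), (13, 3), (13, 20), (14, 6), (14, 17), (15, 3), (15, 20), (16, 7), (16, 16), (17, 1), (17, 22), (18, 3), (18, 20), (22, 10), (22, 13)}; affine count = 29; |E(F_23)| = 30.

Discriminant check: Δ ∝ 4a³ + 27b² = 4·9³ + 27·18² = 4·729 + 27·324 ≡ 3 (mod 23). Nonzero ⇒ E is nonsingular.
For each x ∈ F_23, compute rhs = x³ + 9·x + 18 mod 23, then count y ∈ F_23 with y² ≡ rhs.
  x = 0: rhs = 18, matching y values: 8, 15 (2 points).
  x = 1: rhs = 5, matching y values: none (0 points).
  x = 2: rhs = 21, matching y values: none (0 points).
  x = 3: rhs = 3, matching y values: 7, 16 (2 points).
  x = 4: rhs = 3, matching y values: 7, 16 (2 points).
  x = 5: rhs = 4, matching y values: 2, 21 (2 points).
  x = 6: rhs = 12, matching y values: 9, 14 (2 points).
  x = 7: rhs = 10, matching y values: none (0 points).
  x = 8: rhs = 4, matching y values: 2, 21 (2 points).
  x = 9: rhs = 0, matching y values: 0 (1 points).
  x = 10: rhs = 4, matching y values: 2, 21 (2 points).
  x = 11: rhs = 22, matching y values: none (0 points).
  x = 12: rhs = 14, matching y values: none (0 points).
  x = 13: rhs = 9, matching y values: 3, 20 (2 points).
  x = 14: rhs = 13, matching y values: 6, 17 (2 points).
  x = 15: rhs = 9, matching y values: 3, 20 (2 points).
  x = 16: rhs = 3, matching y values: 7, 16 (2 points).
  x = 17: rhs = 1, matching y values: 1, 22 (2 points).
  x = 18: rhs = 9, matching y values: 3, 20 (2 points).
  x = 19: rhs = 10, matching y values: none (0 points).
  x = 20: rhs = 10, matching y values: none (0 points).
  x = 21: rhs = 15, matching y values: none (0 points).
  x = 22: rhs = 8, matching y values: 10, 13 (2 points).
Total affine count: 29.
Full point count |E(F_23)| = 29 + 1 = 30.
Hasse bound: |30 − (23+1)| = |6| = 6 ≤ 2√23 ≈ 9.5917 ✓.


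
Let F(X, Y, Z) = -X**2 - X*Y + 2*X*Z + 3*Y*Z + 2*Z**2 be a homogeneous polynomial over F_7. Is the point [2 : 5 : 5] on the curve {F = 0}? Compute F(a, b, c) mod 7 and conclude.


F(2,5,5) ≡ 5 (mod 7); P is NOT on the curve.

Evaluate F(2, 5, 5) term-by-term (mod 7).
  -X**2 ↦ -1·4·1·1 = -4
  -X*Y ↦ -1·2·5·1 = -10
  2*X*Z ↦ 2·2·1·5 = 20
  3*Y*Z ↦ 3·1·5·5 = 75
  2*Z**2 ↦ 2·1·1·25 = 50
Sum: F(2, 5, 5) = (-4) + (-10) + (20) + (75) + (50) = 131.
Reducing mod 7: 131 ≡ 5 (mod 7).
Since F(a, b, c) ≡ 5 ≠ 0 (mod 7), P does NOT lie on the curve.


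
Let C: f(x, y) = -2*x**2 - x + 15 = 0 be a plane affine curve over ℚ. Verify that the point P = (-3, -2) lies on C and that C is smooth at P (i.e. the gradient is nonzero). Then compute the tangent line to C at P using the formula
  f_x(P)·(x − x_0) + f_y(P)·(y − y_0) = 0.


Tangent line at P: 11*x + 33 = 0.

Step 1: f(-3, -2) = 0, so P lies on C.
Step 2: partial derivatives
  f_x(x, y) = -4*x - 1, f_y(x, y) = 0.
  f_x(P) = 11, f_y(P) = 0 (gradient nonzero, so P is smooth).
Step 3: tangent line at P: 11·(x − -3) + 0·(y − -2) = 0.
Expanding: 11*x + 33 = 0.


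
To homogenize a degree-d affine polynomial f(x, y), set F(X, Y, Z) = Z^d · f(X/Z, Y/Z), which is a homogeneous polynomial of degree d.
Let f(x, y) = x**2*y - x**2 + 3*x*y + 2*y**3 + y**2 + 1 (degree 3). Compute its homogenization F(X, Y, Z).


F(X, Y, Z) = X**2*Y - X**2*Z + 3*X*Y*Z + 2*Y**3 + Y**2*Z + Z**3

deg(f) = 3.
Substitute x = X/Z, y = Y/Z into f, then multiply by Z^3.
  monomial 1·x^2·y^1 ↦ 1·X^2·Y^1·Z^0.
  monomial -1·x^2·y^0 ↦ -1·X^2·Y^0·Z^1.
  monomial 3·x^1·y^1 ↦ 3·X^1·Y^1·Z^1.
  monomial 2·x^0·y^3 ↦ 2·X^0·Y^3·Z^0.
  monomial 1·x^0·y^2 ↦ 1·X^0·Y^2·Z^1.
  monomial 1·x^0·y^0 ↦ 1·X^0·Y^0·Z^3.
Collecting: F(X, Y, Z) = X**2*Y - X**2*Z + 3*X*Y*Z + 2*Y**3 + Y**2*Z + Z**3.


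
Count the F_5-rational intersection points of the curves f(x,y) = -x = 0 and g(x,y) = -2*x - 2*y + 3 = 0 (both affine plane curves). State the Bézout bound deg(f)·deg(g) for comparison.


Common zeros: {(0, 4)}; count = 1; Bézout bound = 1.

deg(f) = 1, deg(g) = 1, so Bézout bound = 1.
Scan x ∈ F_5. For each x, list the y ∈ F_5 with f(x, y) ≡ 0 and those with g(x, y) ≡ 0 (mod 5); the common zeros in that column are the intersection.
  x = 0: f ≡ 0 at y ∈ {0, 1, 2, 3, 4}; g ≡ 0 at y ∈ {4}; common: {4}.
  x = 1: f ≡ 0 at y ∈ ∅; g ≡ 0 at y ∈ {3}; common: ∅.
  x = 2: f ≡ 0 at y ∈ ∅; g ≡ 0 at y ∈ {2}; common: ∅.
  x = 3: f ≡ 0 at y ∈ ∅; g ≡ 0 at y ∈ {1}; common: ∅.
  x = 4: f ≡ 0 at y ∈ ∅; g ≡ 0 at y ∈ {0}; common: ∅.
Collecting: common zeros = {(0, 4)}, so the count is 1.
Comparison with the Bézout bound: 1 ≤ 1 = deg(f)·deg(g), as expected for curves with no common component (the bound is attained).


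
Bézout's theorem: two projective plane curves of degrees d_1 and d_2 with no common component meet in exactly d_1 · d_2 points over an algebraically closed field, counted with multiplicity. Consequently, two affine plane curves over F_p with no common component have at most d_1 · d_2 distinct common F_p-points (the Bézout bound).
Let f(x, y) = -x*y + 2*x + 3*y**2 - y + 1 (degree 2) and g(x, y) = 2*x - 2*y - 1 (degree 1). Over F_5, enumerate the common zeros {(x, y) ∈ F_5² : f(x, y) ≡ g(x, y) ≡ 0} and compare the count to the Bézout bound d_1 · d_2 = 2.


Common zeros: ∅; count = 0; Bézout bound = 2.

deg(f) = 2, deg(g) = 1, so Bézout bound = 2.
Scan x ∈ F_5. For each x, list the y ∈ F_5 with f(x, y) ≡ 0 and those with g(x, y) ≡ 0 (mod 5); the common zeros in that column are the intersection.
  x = 0: f ≡ 0 at y ∈ {3, 4}; g ≡ 0 at y ∈ {2}; common: ∅.
  x = 1: f ≡ 0 at y ∈ ∅; g ≡ 0 at y ∈ {3}; common: ∅.
  x = 2: f ≡ 0 at y ∈ {0, 1}; g ≡ 0 at y ∈ {4}; common: ∅.
  x = 3: f ≡ 0 at y ∈ ∅; g ≡ 0 at y ∈ {0}; common: ∅.
  x = 4: f ≡ 0 at y ∈ ∅; g ≡ 0 at y ∈ {1}; common: ∅.
Collecting: common zeros = ∅, so the count is 0.
Comparison with the Bézout bound: 0 ≤ 2 = deg(f)·deg(g), as expected for curves with no common component (the affine F_5-count falls short of the bound because intersections may lie at infinity, over extension fields, or carry multiplicity).


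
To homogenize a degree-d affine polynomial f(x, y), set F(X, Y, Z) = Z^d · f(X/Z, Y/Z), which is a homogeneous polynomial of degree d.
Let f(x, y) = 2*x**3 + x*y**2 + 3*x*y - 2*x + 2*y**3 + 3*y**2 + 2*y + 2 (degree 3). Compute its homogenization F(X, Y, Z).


F(X, Y, Z) = 2*X**3 + X*Y**2 + 3*X*Y*Z - 2*X*Z**2 + 2*Y**3 + 3*Y**2*Z + 2*Y*Z**2 + 2*Z**3

deg(f) = 3.
Substitute x = X/Z, y = Y/Z into f, then multiply by Z^3.
  monomial 2·x^3·y^0 ↦ 2·X^3·Y^0·Z^0.
  monomial 1·x^1·y^2 ↦ 1·X^1·Y^2·Z^0.
  monomial 3·x^1·y^1 ↦ 3·X^1·Y^1·Z^1.
  monomial -2·x^1·y^0 ↦ -2·X^1·Y^0·Z^2.
  monomial 2·x^0·y^3 ↦ 2·X^0·Y^3·Z^0.
  monomial 3·x^0·y^2 ↦ 3·X^0·Y^2·Z^1.
  monomial 2·x^0·y^1 ↦ 2·X^0·Y^1·Z^2.
  monomial 2·x^0·y^0 ↦ 2·X^0·Y^0·Z^3.
Collecting: F(X, Y, Z) = 2*X**3 + X*Y**2 + 3*X*Y*Z - 2*X*Z**2 + 2*Y**3 + 3*Y**2*Z + 2*Y*Z**2 + 2*Z**3.


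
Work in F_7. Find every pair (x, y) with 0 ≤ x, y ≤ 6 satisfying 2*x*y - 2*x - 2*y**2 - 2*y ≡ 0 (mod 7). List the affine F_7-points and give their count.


Affine F_7-points: {(0, 0), (0, 6), (2, 4), (4, 5), (6, 2), (6, 3)}; count = 6.

For each of the 49 pairs (x, y) ∈ F_7², evaluate f(x, y) mod 7. Record the zeros.
  x = 0: [0↦0, 1↦3, 2↦2, 3↦4, 4↦2, 5↦3, 6↦0]  zeros at y ∈ {0, 6}
  x = 1: [0↦5, 1↦3, 2↦4, 3↦1, 4↦1, 5↦4, 6↦3]  zeros at y ∈ ∅
  x = 2: [0↦3, 1↦3, 2↦6, 3↦5, 4↦0, 5↦5, 6↦6]  zeros at y ∈ {4}
  x = 3: [0↦1, 1↦3, 2↦1, 3↦2, 4↦6, 5↦6, 6↦2]  zeros at y ∈ ∅
  x = 4: [0↦6, 1↦3, 2↦3, 3↦6, 4↦5, 5↦0, 6↦5]  zeros at y ∈ {5}
  x = 5: [0↦4, 1↦3, 2↦5, 3↦3, 4↦4, 5↦1, 6↦1]  zeros at y ∈ ∅
  x = 6: [0↦2, 1↦3, 2↦0, 3↦0, 4↦3, 5↦2, 6↦4]  zeros at y ∈ {2, 3}
Collecting zeros: affine points = {(0, 0), (0, 6), (2, 4), (4, 5), (6, 2), (6, 3)}.
Total count |C(F_7)_aff| = 6.


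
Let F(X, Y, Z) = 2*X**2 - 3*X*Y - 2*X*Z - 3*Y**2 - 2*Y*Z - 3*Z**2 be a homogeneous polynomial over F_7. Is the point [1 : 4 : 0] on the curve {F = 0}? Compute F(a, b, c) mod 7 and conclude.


F(1,4,0) ≡ 5 (mod 7); P is NOT on the curve.

Evaluate F(1, 4, 0) term-by-term (mod 7).
  2*X**2 ↦ 2·1·1·1 = 2
  -3*X*Y ↦ -3·1·4·1 = -12
  -2*X*Z ↦ -2·1·1·0 = 0
  -3*Y**2 ↦ -3·1·16·1 = -48
  -2*Y*Z ↦ -2·1·4·0 = 0
  -3*Z**2 ↦ -3·1·1·0 = 0
Sum: F(1, 4, 0) = (2) + (-12) + (0) + (-48) + (0) + (0) = -58.
Reducing mod 7: -58 ≡ 5 (mod 7).
Since F(a, b, c) ≡ 5 ≠ 0 (mod 7), P does NOT lie on the curve.


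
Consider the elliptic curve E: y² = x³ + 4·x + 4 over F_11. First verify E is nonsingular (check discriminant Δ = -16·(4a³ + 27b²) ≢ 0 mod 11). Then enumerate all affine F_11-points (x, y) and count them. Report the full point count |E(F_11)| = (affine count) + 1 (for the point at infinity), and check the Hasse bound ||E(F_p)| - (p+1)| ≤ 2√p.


Affine points = {(0, 2), (0, 9), (1, 3), (1, 8), (2, 3), (2, 8), (7, 1), (7, 10), (8, 3), (8, 8)}; affine count = 10; |E(F_11)| = 11.

Discriminant check: Δ ∝ 4a³ + 27b² = 4·4³ + 27·4² = 4·64 + 27·16 ≡ 6 (mod 11). Nonzero ⇒ E is nonsingular.
For each x ∈ F_11, compute rhs = x³ + 4·x + 4 mod 11, then count y ∈ F_11 with y² ≡ rhs.
  x = 0: rhs = 4, matching y values: 2, 9 (2 points).
  x = 1: rhs = 9, matching y values: 3, 8 (2 points).
  x = 2: rhs = 9, matching y values: 3, 8 (2 points).
  x = 3: rhs = 10, matching y values: none (0 points).
  x = 4: rhs = 7, matching y values: none (0 points).
  x = 5: rhs = 6, matching y values: none (0 points).
  x = 6: rhs = 2, matching y values: none (0 points).
  x = 7: rhs = 1, matching y values: 1, 10 (2 points).
  x = 8: rhs = 9, matching y values: 3, 8 (2 points).
  x = 9: rhs = 10, matching y values: none (0 points).
  x = 10: rhs = 10, matching y values: none (0 points).
Total affine count: 10.
Full point count |E(F_11)| = 10 + 1 = 11.
Hasse bound: |11 − (11+1)| = |-1| = 1 ≤ 2√11 ≈ 6.6332 ✓.


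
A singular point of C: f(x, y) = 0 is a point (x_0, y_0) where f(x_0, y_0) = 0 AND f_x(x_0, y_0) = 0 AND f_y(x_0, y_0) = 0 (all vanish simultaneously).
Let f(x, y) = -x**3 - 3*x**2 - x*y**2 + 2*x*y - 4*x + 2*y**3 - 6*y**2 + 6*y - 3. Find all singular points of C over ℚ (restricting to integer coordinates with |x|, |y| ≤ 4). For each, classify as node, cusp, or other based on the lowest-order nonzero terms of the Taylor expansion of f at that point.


Singular points: {(-1, 1)}; classification: cusp.

Compute partial derivatives:
  f_x = -3*x**2 - 6*x - y**2 + 2*y - 4.
  f_y = -2*x*y + 2*x + 6*y**2 - 12*y + 6.
Scan x_0 ∈ {−4, ..., 4}. For each x_0, f_y(x_0, y) is a polynomial in y; find its integer roots y ∈ {−4, ..., 4}, then test f_x and f at those candidates.
  x = -4: f_y(-4, y) = 6*y**2 - 4*y - 2; vanishes at y ∈ {1}. (-4, 1): f_x = -27 ≠ 0.
  x = -3: f_y(-3, y) = 6*y**2 - 6*y; vanishes at y ∈ {0, 1}. (-3, 0): f_x = -13 ≠ 0; (-3, 1): f_x = -12 ≠ 0.
  x = -2: f_y(-2, y) = 6*y**2 - 8*y + 2; vanishes at y ∈ {1}. (-2, 1): f_x = -3 ≠ 0.
  x = -1: f_y(-1, y) = 6*y**2 - 10*y + 4; vanishes at y ∈ {1}. (-1, 1): f_x = 0, f = 0 — SINGULAR.
  x = 0: f_y(0, y) = 6*y**2 - 12*y + 6; vanishes at y ∈ {1}. (0, 1): f_x = -3 ≠ 0.
  x = 1: f_y(1, y) = 6*y**2 - 14*y + 8; vanishes at y ∈ {1}. (1, 1): f_x = -12 ≠ 0.
  x = 2: f_y(2, y) = 6*y**2 - 16*y + 10; vanishes at y ∈ {1}. (2, 1): f_x = -27 ≠ 0.
  x = 3: f_y(3, y) = 6*y**2 - 18*y + 12; vanishes at y ∈ {1, 2}. (3, 1): f_x = -48 ≠ 0; (3, 2): f_x = -49 ≠ 0.
  x = 4: f_y(4, y) = 6*y**2 - 20*y + 14; vanishes at y ∈ {1}. (4, 1): f_x = -75 ≠ 0.
Only singular point on the grid: (-1, 1).
Classify: substitute x = -1 + u, y = 1 + v and expand: f = -u**3 - u*v**2 + 2*v**3 + v**2.
No constant or linear terms (consistent with a singular point). Quadratic part: v**2. Cubic part: -u**3 - u*v**2 + 2*v**3.
The quadratic part v**2 is a perfect square, so there is a single (double) tangent line v = 0, i.e. y = 1. Restricting the cubic part to that line (v = 0) leaves -u**3 ≠ 0, so f is not divisible by v and the branch is v² ≈ u**3 to lowest order — this is a cusp.
Classification: cusp.


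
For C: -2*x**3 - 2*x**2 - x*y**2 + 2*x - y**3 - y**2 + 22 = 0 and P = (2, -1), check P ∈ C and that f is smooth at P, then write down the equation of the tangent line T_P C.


Tangent line at P: -31*x + 3*y + 65 = 0.

Step 1: f(2, -1) = 0, so P lies on C.
Step 2: partial derivatives
  f_x(x, y) = -6*x**2 - 4*x - y**2 + 2, f_y(x, y) = -2*x*y - 3*y**2 - 2*y.
  f_x(P) = -31, f_y(P) = 3 (gradient nonzero, so P is smooth).
Step 3: tangent line at P: -31·(x − 2) + 3·(y − -1) = 0.
Expanding: -31*x + 3*y + 65 = 0.


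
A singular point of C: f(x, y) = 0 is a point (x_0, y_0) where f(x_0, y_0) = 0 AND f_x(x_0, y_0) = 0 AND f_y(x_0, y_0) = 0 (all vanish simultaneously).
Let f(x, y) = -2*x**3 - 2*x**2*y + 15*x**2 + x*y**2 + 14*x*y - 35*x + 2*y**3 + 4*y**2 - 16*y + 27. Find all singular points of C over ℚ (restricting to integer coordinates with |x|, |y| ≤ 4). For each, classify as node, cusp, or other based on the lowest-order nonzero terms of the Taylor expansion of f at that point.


Singular points: {(3, -1)}; classification: node.

Compute partial derivatives:
  f_x = -6*x**2 - 4*x*y + 30*x + y**2 + 14*y - 35.
  f_y = -2*x**2 + 2*x*y + 14*x + 6*y**2 + 8*y - 16.
Scan x_0 ∈ {−4, ..., 4}. For each x_0, f_y(x_0, y) is a polynomial in y; find its integer roots y ∈ {−4, ..., 4}, then test f_x and f at those candidates.
  x = -4: f_y(-4, y) = 6*y**2 - 104; no integer root y with |y| ≤ 4.
  x = -3: f_y(-3, y) = 6*y**2 + 2*y - 76; no integer root y with |y| ≤ 4.
  x = -2: f_y(-2, y) = 6*y**2 + 4*y - 52; no integer root y with |y| ≤ 4.
  x = -1: f_y(-1, y) = 6*y**2 + 6*y - 32; no integer root y with |y| ≤ 4.
  x = 0: f_y(0, y) = 6*y**2 + 8*y - 16; no integer root y with |y| ≤ 4.
  x = 1: f_y(1, y) = 6*y**2 + 10*y - 4; vanishes at y ∈ {-2}. (1, -2): f_x = -27 ≠ 0.
  x = 2: f_y(2, y) = 6*y**2 + 12*y + 4; no integer root y with |y| ≤ 4.
  x = 3: f_y(3, y) = 6*y**2 + 14*y + 8; vanishes at y ∈ {-1}. (3, -1): f_x = 0, f = 0 — SINGULAR.
  x = 4: f_y(4, y) = 6*y**2 + 16*y + 8; vanishes at y ∈ {-2}. (4, -2): f_x = -3 ≠ 0.
Only singular point on the grid: (3, -1).
Classify: substitute x = 3 + u, y = -1 + v and expand: f = -2*u**3 - 2*u**2*v - u**2 + u*v**2 + 2*v**3 + v**2.
No constant or linear terms (consistent with a singular point). Quadratic part: -u**2 + v**2. Cubic part: -2*u**3 - 2*u**2*v + u*v**2 + 2*v**3.
The quadratic part v**2 - u**2 = (v − u)(v + u) splits into two distinct linear factors, so there are two distinct tangent lines y − -1 = ±(x − 3) — this is a node (ordinary double point).
Classification: node.


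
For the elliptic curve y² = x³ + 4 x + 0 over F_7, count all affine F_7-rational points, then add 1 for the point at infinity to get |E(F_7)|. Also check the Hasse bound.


Affine points = {(0, 0), (2, 3), (2, 4), (3, 2), (3, 5), (6, 3), (6, 4)}; affine count = 7; |E(F_7)| = 8.

Discriminant check: Δ ∝ 4a³ + 27b² = 4·4³ + 27·0² = 4·64 + 27·0 ≡ 4 (mod 7). Nonzero ⇒ E is nonsingular.
For each x ∈ F_7, compute rhs = x³ + 4·x + 0 mod 7, then count y ∈ F_7 with y² ≡ rhs.
  x = 0: rhs = 0, matching y values: 0 (1 points).
  x = 1: rhs = 5, matching y values: none (0 points).
  x = 2: rhs = 2, matching y values: 3, 4 (2 points).
  x = 3: rhs = 4, matching y values: 2, 5 (2 points).
  x = 4: rhs = 3, matching y values: none (0 points).
  x = 5: rhs = 5, matching y values: none (0 points).
  x = 6: rhs = 2, matching y values: 3, 4 (2 points).
Total affine count: 7.
Full point count |E(F_7)| = 7 + 1 = 8.
Hasse bound: |8 − (7+1)| = |0| = 0 ≤ 2√7 ≈ 5.2915 ✓.


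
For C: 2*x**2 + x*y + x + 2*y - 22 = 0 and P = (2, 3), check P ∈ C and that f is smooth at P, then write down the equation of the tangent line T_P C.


Tangent line at P: 12*x + 4*y - 36 = 0.

Step 1: f(2, 3) = 0, so P lies on C.
Step 2: partial derivatives
  f_x(x, y) = 4*x + y + 1, f_y(x, y) = x + 2.
  f_x(P) = 12, f_y(P) = 4 (gradient nonzero, so P is smooth).
Step 3: tangent line at P: 12·(x − 2) + 4·(y − 3) = 0.
Expanding: 12*x + 4*y - 36 = 0.


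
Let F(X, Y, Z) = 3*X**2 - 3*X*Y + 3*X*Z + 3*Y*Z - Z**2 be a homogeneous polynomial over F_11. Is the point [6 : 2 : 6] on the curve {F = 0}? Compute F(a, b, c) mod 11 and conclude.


F(6,2,6) ≡ 4 (mod 11); P is NOT on the curve.

Evaluate F(6, 2, 6) term-by-term (mod 11).
  3*X**2 ↦ 3·36·1·1 = 108
  -3*X*Y ↦ -3·6·2·1 = -36
  3*X*Z ↦ 3·6·1·6 = 108
  3*Y*Z ↦ 3·1·2·6 = 36
  -Z**2 ↦ -1·1·1·36 = -36
Sum: F(6, 2, 6) = (108) + (-36) + (108) + (36) + (-36) = 180.
Reducing mod 11: 180 ≡ 4 (mod 11).
Since F(a, b, c) ≡ 4 ≠ 0 (mod 11), P does NOT lie on the curve.


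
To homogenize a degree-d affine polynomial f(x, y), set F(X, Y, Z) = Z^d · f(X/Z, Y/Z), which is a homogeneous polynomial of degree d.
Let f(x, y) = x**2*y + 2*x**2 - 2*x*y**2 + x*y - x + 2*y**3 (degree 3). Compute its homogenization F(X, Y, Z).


F(X, Y, Z) = X**2*Y + 2*X**2*Z - 2*X*Y**2 + X*Y*Z - X*Z**2 + 2*Y**3

deg(f) = 3.
Substitute x = X/Z, y = Y/Z into f, then multiply by Z^3.
  monomial 1·x^2·y^1 ↦ 1·X^2·Y^1·Z^0.
  monomial 2·x^2·y^0 ↦ 2·X^2·Y^0·Z^1.
  monomial -2·x^1·y^2 ↦ -2·X^1·Y^2·Z^0.
  monomial 1·x^1·y^1 ↦ 1·X^1·Y^1·Z^1.
  monomial -1·x^1·y^0 ↦ -1·X^1·Y^0·Z^2.
  monomial 2·x^0·y^3 ↦ 2·X^0·Y^3·Z^0.
Collecting: F(X, Y, Z) = X**2*Y + 2*X**2*Z - 2*X*Y**2 + X*Y*Z - X*Z**2 + 2*Y**3.


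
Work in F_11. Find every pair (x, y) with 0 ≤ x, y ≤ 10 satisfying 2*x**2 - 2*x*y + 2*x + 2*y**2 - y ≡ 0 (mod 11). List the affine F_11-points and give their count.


Affine F_11-points: {(0, 0), (0, 6), (3, 10), (4, 1), (4, 9), (5, 5), (5, 6), (6, 2), (6, 10), (7, 1), (10, 0), (10, 5)}; count = 12.

For each of the 121 pairs (x, y) ∈ F_11², evaluate f(x, y) mod 11. Record the zeros.
  x = 0: [0↦0, 1↦1, 2↦6, 3↦4, 4↦6, 5↦1, 6↦0, 7↦3, 8↦10, 9↦10, 10↦3]  zeros at y ∈ {0, 6}
  x = 1: [0↦4, 1↦3, 2↦6, 3↦2, 4↦2, 5↦6, 6↦3, 7↦4, 8↦9, 9↦7, 10↦9]  zeros at y ∈ ∅
  x = 2: [0↦1, 1↦9, 2↦10, 3↦4, 4↦2, 5↦4, 6↦10, 7↦9, 8↦1, 9↦8, 10↦8]  zeros at y ∈ ∅
  x = 3: [0↦2, 1↦8, 2↦7, 3↦10, 4↦6, 5↦6, 6↦10, 7↦7, 8↦8, 9↦2, 10↦0]  zeros at y ∈ {10}
  x = 4: [0↦7, 1↦0, 2↦8, 3↦9, 4↦3, 5↦1, 6↦3, 7↦9, 8↦8, 9↦0, 10↦7]  zeros at y ∈ {1, 9}
  x = 5: [0↦5, 1↦7, 2↦2, 3↦1, 4↦4, 5↦0, 6↦0, 7↦4, 8↦1, 9↦2, 10↦7]  zeros at y ∈ {5, 6}
  x = 6: [0↦7, 1↦7, 2↦0, 3↦8, 4↦9, 5↦3, 6↦1, 7↦3, 8↦9, 9↦8, 10↦0]  zeros at y ∈ {2, 10}
  x = 7: [0↦2, 1↦0, 2↦2, 3↦8, 4↦7, 5↦10, 6↦6, 7↦6, 8↦10, 9↦7, 10↦8]  zeros at y ∈ {1}
  x = 8: [0↦1, 1↦8, 2↦8, 3↦1, 4↦9, 5↦10, 6↦4, 7↦2, 8↦4, 9↦10, 10↦9]  zeros at y ∈ ∅
  x = 9: [0↦4, 1↦9, 2↦7, 3↦9, 4↦4, 5↦3, 6↦6, 7↦2, 8↦2, 9↦6, 10↦3]  zeros at y ∈ ∅
  x = 10: [0↦0, 1↦3, 2↦10, 3↦10, 4↦3, 5↦0, 6↦1, 7↦6, 8↦4, 9↦6, 10↦1]  zeros at y ∈ {0, 5}
Collecting zeros: affine points = {(0, 0), (0, 6), (3, 10), (4, 1), (4, 9), (5, 5), (5, 6), (6, 2), (6, 10), (7, 1), (10, 0), (10, 5)}.
Total count |C(F_11)_aff| = 12.


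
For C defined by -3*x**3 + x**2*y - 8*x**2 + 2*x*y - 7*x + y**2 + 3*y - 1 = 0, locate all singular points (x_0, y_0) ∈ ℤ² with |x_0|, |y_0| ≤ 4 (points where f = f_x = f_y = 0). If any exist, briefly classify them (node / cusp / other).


Singular points: {(-1, -1)}; classification: cusp.

Compute partial derivatives:
  f_x = -9*x**2 + 2*x*y - 16*x + 2*y - 7.
  f_y = x**2 + 2*x + 2*y + 3.
Scan x_0 ∈ {−4, ..., 4}. For each x_0, f_y(x_0, y) is a polynomial in y; find its integer roots y ∈ {−4, ..., 4}, then test f_x and f at those candidates.
  x = -4: f_y(-4, y) = 2*y + 11; no integer root y with |y| ≤ 4.
  x = -3: f_y(-3, y) = 2*y + 6; vanishes at y ∈ {-3}. (-3, -3): f_x = -28 ≠ 0.
  x = -2: f_y(-2, y) = 2*y + 3; no integer root y with |y| ≤ 4.
  x = -1: f_y(-1, y) = 2*y + 2; vanishes at y ∈ {-1}. (-1, -1): f_x = 0, f = 0 — SINGULAR.
  x = 0: f_y(0, y) = 2*y + 3; no integer root y with |y| ≤ 4.
  x = 1: f_y(1, y) = 2*y + 6; vanishes at y ∈ {-3}. (1, -3): f_x = -44 ≠ 0.
  x = 2: f_y(2, y) = 2*y + 11; no integer root y with |y| ≤ 4.
  x = 3: f_y(3, y) = 2*y + 18; no integer root y with |y| ≤ 4.
  x = 4: f_y(4, y) = 2*y + 27; no integer root y with |y| ≤ 4.
Only singular point on the grid: (-1, -1).
Classify: substitute x = -1 + u, y = -1 + v and expand: f = -3*u**3 + u**2*v + v**2.
No constant or linear terms (consistent with a singular point). Quadratic part: v**2. Cubic part: -3*u**3 + u**2*v.
The quadratic part v**2 is a perfect square, so there is a single (double) tangent line v = 0, i.e. y = -1. Restricting the cubic part to that line (v = 0) leaves -3*u**3 ≠ 0, so f is not divisible by v and the branch is v² ≈ 3*u**3 to lowest order — this is a cusp.
Classification: cusp.


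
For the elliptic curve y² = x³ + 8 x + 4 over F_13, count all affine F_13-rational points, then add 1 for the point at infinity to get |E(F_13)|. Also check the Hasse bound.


Affine points = {(0, 2), (0, 11), (1, 0), (3, 4), (3, 9), (4, 3), (4, 10), (5, 0), (7, 0), (9, 5), (9, 8)}; affine count = 11; |E(F_13)| = 12.

Discriminant check: Δ ∝ 4a³ + 27b² = 4·8³ + 27·4² = 4·512 + 27·16 ≡ 10 (mod 13). Nonzero ⇒ E is nonsingular.
For each x ∈ F_13, compute rhs = x³ + 8·x + 4 mod 13, then count y ∈ F_13 with y² ≡ rhs.
  x = 0: rhs = 4, matching y values: 2, 11 (2 points).
  x = 1: rhs = 0, matching y values: 0 (1 points).
  x = 2: rhs = 2, matching y values: none (0 points).
  x = 3: rhs = 3, matching y values: 4, 9 (2 points).
  x = 4: rhs = 9, matching y values: 3, 10 (2 points).
  x = 5: rhs = 0, matching y values: 0 (1 points).
  x = 6: rhs = 8, matching y values: none (0 points).
  x = 7: rhs = 0, matching y values: 0 (1 points).
  x = 8: rhs = 8, matching y values: none (0 points).
  x = 9: rhs = 12, matching y values: 5, 8 (2 points).
  x = 10: rhs = 5, matching y values: none (0 points).
  x = 11: rhs = 6, matching y values: none (0 points).
  x = 12: rhs = 8, matching y values: none (0 points).
Total affine count: 11.
Full point count |E(F_13)| = 11 + 1 = 12.
Hasse bound: |12 − (13+1)| = |-2| = 2 ≤ 2√13 ≈ 7.2111 ✓.


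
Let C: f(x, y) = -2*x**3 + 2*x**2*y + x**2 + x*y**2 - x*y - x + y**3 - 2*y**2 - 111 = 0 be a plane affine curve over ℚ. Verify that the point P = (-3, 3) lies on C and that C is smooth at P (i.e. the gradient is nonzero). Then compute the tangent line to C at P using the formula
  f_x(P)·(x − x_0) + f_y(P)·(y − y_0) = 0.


Tangent line at P: -91*x + 18*y - 327 = 0.

Step 1: f(-3, 3) = 0, so P lies on C.
Step 2: partial derivatives
  f_x(x, y) = -6*x**2 + 4*x*y + 2*x + y**2 - y - 1, f_y(x, y) = 2*x**2 + 2*x*y - x + 3*y**2 - 4*y.
  f_x(P) = -91, f_y(P) = 18 (gradient nonzero, so P is smooth).
Step 3: tangent line at P: -91·(x − -3) + 18·(y − 3) = 0.
Expanding: -91*x + 18*y - 327 = 0.


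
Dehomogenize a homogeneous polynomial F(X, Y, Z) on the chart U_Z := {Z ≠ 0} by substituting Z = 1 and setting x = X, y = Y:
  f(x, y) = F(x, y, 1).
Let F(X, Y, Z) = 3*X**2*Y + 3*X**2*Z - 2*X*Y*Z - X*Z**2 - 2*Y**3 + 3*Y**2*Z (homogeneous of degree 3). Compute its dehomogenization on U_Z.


f(x, y) = 3*x**2*y + 3*x**2 - 2*x*y - x - 2*y**3 + 3*y**2

On U_Z we set Z = 1. Each monomial c·X^i·Y^j·Z^k in F becomes c·x^i·y^j·1^k = c·x^i·y^j.
Substituting Z = 1: F(X, Y, 1) = 3*x**2*y + 3*x**2 - 2*x*y - x - 2*y**3 + 3*y**2.
Note: deg(f) ≤ deg(F) = 3; strict inequality happens when F is divisible by Z (lost terms).


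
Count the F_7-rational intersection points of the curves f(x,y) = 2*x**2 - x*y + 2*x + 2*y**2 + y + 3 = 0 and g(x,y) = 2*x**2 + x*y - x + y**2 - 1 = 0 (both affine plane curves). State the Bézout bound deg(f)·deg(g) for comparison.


Common zeros: {(1, 0)}; count = 1; Bézout bound = 4.

deg(f) = 2, deg(g) = 2, so Bézout bound = 4.
Scan x ∈ F_7. For each x, list the y ∈ F_7 with f(x, y) ≡ 0 and those with g(x, y) ≡ 0 (mod 7); the common zeros in that column are the intersection.
  x = 0: f ≡ 0 at y ∈ ∅; g ≡ 0 at y ∈ {1, 6}; common: ∅.
  x = 1: f ≡ 0 at y ∈ {0}; g ≡ 0 at y ∈ {0, 6}; common: {0}.
  x = 2: f ≡ 0 at y ∈ {2}; g ≡ 0 at y ∈ ∅; common: ∅.
  x = 3: f ≡ 0 at y ∈ ∅; g ≡ 0 at y ∈ {0, 4}; common: ∅.
  x = 4: f ≡ 0 at y ∈ {1, 4}; g ≡ 0 at y ∈ ∅; common: ∅.
  x = 5: f ≡ 0 at y ∈ {0, 2}; g ≡ 0 at y ∈ ∅; common: ∅.
  x = 6: f ≡ 0 at y ∈ {1, 5}; g ≡ 0 at y ∈ {4}; common: ∅.
Collecting: common zeros = {(1, 0)}, so the count is 1.
Comparison with the Bézout bound: 1 ≤ 4 = deg(f)·deg(g), as expected for curves with no common component (the affine F_7-count falls short of the bound because intersections may lie at infinity, over extension fields, or carry multiplicity).


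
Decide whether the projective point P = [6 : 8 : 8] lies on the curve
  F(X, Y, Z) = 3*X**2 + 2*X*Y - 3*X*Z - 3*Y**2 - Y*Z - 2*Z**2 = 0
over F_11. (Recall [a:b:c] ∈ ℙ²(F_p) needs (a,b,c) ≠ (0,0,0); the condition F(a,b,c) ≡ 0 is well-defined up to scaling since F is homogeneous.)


F(6,8,8) ≡ 6 (mod 11); P is NOT on the curve.

Evaluate F(6, 8, 8) term-by-term (mod 11).
  3*X**2 ↦ 3·36·1·1 = 108
  2*X*Y ↦ 2·6·8·1 = 96
  -3*X*Z ↦ -3·6·1·8 = -144
  -3*Y**2 ↦ -3·1·64·1 = -192
  -Y*Z ↦ -1·1·8·8 = -64
  -2*Z**2 ↦ -2·1·1·64 = -128
Sum: F(6, 8, 8) = (108) + (96) + (-144) + (-192) + (-64) + (-128) = -324.
Reducing mod 11: -324 ≡ 6 (mod 11).
Since F(a, b, c) ≡ 6 ≠ 0 (mod 11), P does NOT lie on the curve.


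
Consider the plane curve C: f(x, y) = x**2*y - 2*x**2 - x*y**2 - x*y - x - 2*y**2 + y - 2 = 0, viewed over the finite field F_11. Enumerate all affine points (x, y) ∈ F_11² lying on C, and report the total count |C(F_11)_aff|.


Affine F_11-points: {(2, 2), (2, 7), (4, 6), (4, 9), (5, 7), (9, 9)}; count = 6.

For each of the 121 pairs (x, y) ∈ F_11², evaluate f(x, y) mod 11. Record the zeros.
  x = 0: [0↦9, 1↦8, 2↦3, 3↦5, 4↦3, 5↦8, 6↦9, 7↦6, 8↦10, 9↦10, 10↦6]  zeros at y ∈ ∅
  x = 1: [0↦6, 1↦4, 2↦7, 3↦4, 4↦6, 5↦2, 6↦3, 7↦9, 8↦9, 9↦3, 10↦2]  zeros at y ∈ ∅
  x = 2: [0↦10, 1↦9, 2↦0, 3↦5, 4↦2, 5↦2, 6↦5, 7↦0, 8↦9, 9↦10, 10↦3]  zeros at y ∈ {2, 7}
  x = 3: [0↦10, 1↦1, 2↦4, 3↦8, 4↦2, 5↦8, 6↦4, 7↦1, 8↦10, 9↦9, 10↦9]  zeros at y ∈ ∅
  x = 4: [0↦6, 1↦2, 2↦8, 3↦2, 4↦6, 5↦9, 6↦0, 7↦1, 8↦1, 9↦0, 10↦9]  zeros at y ∈ {6, 9}
  x = 5: [0↦9, 1↦1, 2↦1, 3↦9, 4↦3, 5↦5, 6↦4, 7↦0, 8↦4, 9↦5, 10↦3]  zeros at y ∈ {7}
  x = 6: [0↦8, 1↦9, 2↦5, 3↦7, 4↦4, 5↦7, 6↦5, 7↦9, 8↦8, 9↦2, 10↦2]  zeros at y ∈ ∅
  x = 7: [0↦3, 1↦4, 2↦9, 3↦7, 4↦9, 5↦4, 6↦3, 7↦6, 8↦2, 9↦2, 10↦6]  zeros at y ∈ ∅
  x = 8: [0↦5, 1↦8, 2↦2, 3↦9, 4↦7, 5↦7, 6↦9, 7↦2, 8↦8, 9↦5, 10↦4]  zeros at y ∈ ∅
  x = 9: [0↦3, 1↦10, 2↦6, 3↦2, 4↦9, 5↦5, 6↦1, 7↦8, 8↦4, 9↦0, 10↦7]  zeros at y ∈ {9}
  x = 10: [0↦8, 1↦10, 2↦10, 3↦8, 4↦4, 5↦9, 6↦1, 7↦2, 8↦1, 9↦9, 10↦4]  zeros at y ∈ ∅
Collecting zeros: affine points = {(2, 2), (2, 7), (4, 6), (4, 9), (5, 7), (9, 9)}.
Total count |C(F_11)_aff| = 6.


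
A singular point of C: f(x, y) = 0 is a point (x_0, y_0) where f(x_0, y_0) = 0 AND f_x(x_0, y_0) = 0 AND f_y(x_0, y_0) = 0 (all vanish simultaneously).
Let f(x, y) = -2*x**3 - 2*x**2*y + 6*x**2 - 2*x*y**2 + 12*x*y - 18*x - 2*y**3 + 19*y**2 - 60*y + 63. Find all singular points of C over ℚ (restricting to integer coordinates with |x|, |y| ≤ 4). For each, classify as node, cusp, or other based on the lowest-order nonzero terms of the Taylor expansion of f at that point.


Singular points: {(0, 3)}; classification: cusp.

Compute partial derivatives:
  f_x = -6*x**2 - 4*x*y + 12*x - 2*y**2 + 12*y - 18.
  f_y = -2*x**2 - 4*x*y + 12*x - 6*y**2 + 38*y - 60.
Scan x_0 ∈ {−4, ..., 4}. For each x_0, f_y(x_0, y) is a polynomial in y; find its integer roots y ∈ {−4, ..., 4}, then test f_x and f at those candidates.
  x = -4: f_y(-4, y) = -6*y**2 + 54*y - 140; no integer root y with |y| ≤ 4.
  x = -3: f_y(-3, y) = -6*y**2 + 50*y - 114; no integer root y with |y| ≤ 4.
  x = -2: f_y(-2, y) = -6*y**2 + 46*y - 92; no integer root y with |y| ≤ 4.
  x = -1: f_y(-1, y) = -6*y**2 + 42*y - 74; no integer root y with |y| ≤ 4.
  x = 0: f_y(0, y) = -6*y**2 + 38*y - 60; vanishes at y ∈ {3}. (0, 3): f_x = 0, f = 0 — SINGULAR.
  x = 1: f_y(1, y) = -6*y**2 + 34*y - 50; no integer root y with |y| ≤ 4.
  x = 2: f_y(2, y) = -6*y**2 + 30*y - 44; no integer root y with |y| ≤ 4.
  x = 3: f_y(3, y) = -6*y**2 + 26*y - 42; no integer root y with |y| ≤ 4.
  x = 4: f_y(4, y) = -6*y**2 + 22*y - 44; no integer root y with |y| ≤ 4.
Only singular point on the grid: (0, 3).
Classify: substitute x = 0 + u, y = 3 + v and expand: f = -2*u**3 - 2*u**2*v - 2*u*v**2 - 2*v**3 + v**2.
No constant or linear terms (consistent with a singular point). Quadratic part: v**2. Cubic part: -2*u**3 - 2*u**2*v - 2*u*v**2 - 2*v**3.
The quadratic part v**2 is a perfect square, so there is a single (double) tangent line v = 0, i.e. y = 3. Restricting the cubic part to that line (v = 0) leaves -2*u**3 ≠ 0, so f is not divisible by v and the branch is v² ≈ 2*u**3 to lowest order — this is a cusp.
Classification: cusp.


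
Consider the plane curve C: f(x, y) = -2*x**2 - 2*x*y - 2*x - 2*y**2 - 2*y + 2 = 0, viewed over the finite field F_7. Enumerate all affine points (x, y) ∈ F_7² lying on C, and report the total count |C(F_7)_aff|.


Affine F_7-points: {(1, 6), (3, 5), (5, 3), (5, 5), (6, 1), (6, 6)}; count = 6.

For each of the 49 pairs (x, y) ∈ F_7², evaluate f(x, y) mod 7. Record the zeros.
  x = 0: [0↦2, 1↦5, 2↦4, 3↦6, 4↦4, 5↦5, 6↦2]  zeros at y ∈ ∅
  x = 1: [0↦5, 1↦6, 2↦3, 3↦3, 4↦6, 5↦5, 6↦0]  zeros at y ∈ {6}
  x = 2: [0↦4, 1↦3, 2↦5, 3↦3, 4↦4, 5↦1, 6↦1]  zeros at y ∈ ∅
  x = 3: [0↦6, 1↦3, 2↦3, 3↦6, 4↦5, 5↦0, 6↦5]  zeros at y ∈ {5}
  x = 4: [0↦4, 1↦6, 2↦4, 3↦5, 4↦2, 5↦2, 6↦5]  zeros at y ∈ ∅
  x = 5: [0↦5, 1↦5, 2↦1, 3↦0, 4↦2, 5↦0, 6↦1]  zeros at y ∈ {3, 5}
  x = 6: [0↦2, 1↦0, 2↦1, 3↦5, 4↦5, 5↦1, 6↦0]  zeros at y ∈ {1, 6}
Collecting zeros: affine points = {(1, 6), (3, 5), (5, 3), (5, 5), (6, 1), (6, 6)}.
Total count |C(F_7)_aff| = 6.


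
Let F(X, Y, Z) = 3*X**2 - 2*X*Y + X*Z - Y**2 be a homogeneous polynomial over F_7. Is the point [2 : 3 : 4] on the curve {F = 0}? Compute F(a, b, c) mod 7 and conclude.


F(2,3,4) ≡ 6 (mod 7); P is NOT on the curve.

Evaluate F(2, 3, 4) term-by-term (mod 7).
  3*X**2 ↦ 3·4·1·1 = 12
  -2*X*Y ↦ -2·2·3·1 = -12
  X*Z ↦ 1·2·1·4 = 8
  -Y**2 ↦ -1·1·9·1 = -9
Sum: F(2, 3, 4) = (12) + (-12) + (8) + (-9) = -1.
Reducing mod 7: -1 ≡ 6 (mod 7).
Since F(a, b, c) ≡ 6 ≠ 0 (mod 7), P does NOT lie on the curve.
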